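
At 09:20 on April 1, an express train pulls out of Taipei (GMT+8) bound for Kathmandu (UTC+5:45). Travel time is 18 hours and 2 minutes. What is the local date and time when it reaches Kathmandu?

Kathmandu is 2:15 behind Taipei.
After 18 hours 2 minutes it is 03:22 (Apr 2) in Taipei.
Shift by the zone difference: 03:22 − 2:15 = 01:07 on Apr 2 in Kathmandu.

01:07 on Apr 2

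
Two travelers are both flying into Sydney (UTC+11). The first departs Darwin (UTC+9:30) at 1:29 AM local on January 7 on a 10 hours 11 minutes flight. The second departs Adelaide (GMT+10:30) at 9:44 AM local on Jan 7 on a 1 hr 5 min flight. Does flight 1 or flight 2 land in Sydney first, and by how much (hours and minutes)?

Flight 1 in UTC: 1:29 AM − 9:30 = 3:59 PM on Jan 6.
+10 hours and 11 minutes → arrive 2:10 AM UTC on Jan 7.
Flight 2 in UTC: 9:44 AM − 10:30 = 11:14 PM on Jan 6.
+1 hour 5 minutes → arrive 12:19 AM UTC on Jan 7.
Flight 2 lands earlier by 1 hour 51 minutes.

the second, by 1 hour 51 minutes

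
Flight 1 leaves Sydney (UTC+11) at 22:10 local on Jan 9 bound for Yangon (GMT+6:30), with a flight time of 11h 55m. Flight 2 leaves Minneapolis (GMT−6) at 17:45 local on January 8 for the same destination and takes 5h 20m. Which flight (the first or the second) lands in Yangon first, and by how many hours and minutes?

the second, by 18 hours

Flight 1 in UTC: 22:10 − 11:00 = 11:10 on Jan 9.
+11 hours 55 minutes → arrive 23:05 UTC on Jan 9.
Flight 2 in UTC: 17:45 + 6:00 = 23:45 on Jan 8.
+5 hours and 20 minutes → arrive 05:05 UTC on Jan 9.
Flight 2 lands earlier by 18 hours.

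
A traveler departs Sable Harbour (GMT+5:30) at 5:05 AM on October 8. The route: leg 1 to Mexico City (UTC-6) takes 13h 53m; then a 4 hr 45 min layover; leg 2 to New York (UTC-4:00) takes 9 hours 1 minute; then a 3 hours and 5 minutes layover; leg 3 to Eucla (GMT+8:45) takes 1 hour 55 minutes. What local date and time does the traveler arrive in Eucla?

4:59 PM on October 9

Convert departure to UTC: 5:05 AM − 5:30 = 11:35 PM UTC on Oct 7.
Add 13 hours 53 minutes leg 1 → 1:28 PM UTC (Oct 8).
Add 4 hours 45 minutes layover in Mexico City → 6:13 PM UTC.
Add 9 hours and 1 minute leg 2 → 3:14 AM UTC (Oct 9).
Add 3 hours and 5 minutes layover in New York → 6:19 AM UTC.
Add 1 hour 55 minutes leg 3 → 8:14 AM UTC.
Eucla is UTC+8:45, so local arrival = 8:14 AM + 8:45 = 4:59 PM on Oct 9.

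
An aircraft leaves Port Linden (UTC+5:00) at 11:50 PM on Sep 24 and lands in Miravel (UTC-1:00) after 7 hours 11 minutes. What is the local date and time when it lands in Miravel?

Convert departure to UTC: 11:50 PM − 5:00 = 6:50 PM UTC on Sep 24.
Add 7 hours 11 minutes travel time → 2:01 AM UTC (Sep 25).
Miravel is UTC−1:00, so local arrival = 2:01 AM − 1:00 = 1:01 AM on Sep 25.

1:01 AM on September 25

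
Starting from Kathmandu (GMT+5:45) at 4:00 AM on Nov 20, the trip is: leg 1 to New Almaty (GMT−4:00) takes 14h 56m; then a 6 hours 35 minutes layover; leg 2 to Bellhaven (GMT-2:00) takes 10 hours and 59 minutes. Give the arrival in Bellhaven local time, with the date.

4:45 AM on November 21

Convert departure to UTC: 4:00 AM − 5:45 = 10:15 PM UTC on Nov 19.
Add 14 hours and 56 minutes leg 1 → 1:11 PM UTC (Nov 20).
Add 6 hours 35 minutes layover in New Almaty → 7:46 PM UTC.
Add 10 hours 59 minutes leg 2 → 6:45 AM UTC (Nov 21).
Bellhaven is UTC−2:00, so local arrival = 6:45 AM − 2:00 = 4:45 AM on Nov 21.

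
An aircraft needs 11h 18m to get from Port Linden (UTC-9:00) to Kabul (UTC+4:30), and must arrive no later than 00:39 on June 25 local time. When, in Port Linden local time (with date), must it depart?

Target arrival in UTC: 00:39 − 4:30 = 20:09 on Jun 24.
Subtract 11 hours 18 minutes → departure 08:51 UTC on Jun 24.
Port Linden is UTC−9:00: 08:51 − 9:00 = 23:51 on Jun 23.

23:51 on June 23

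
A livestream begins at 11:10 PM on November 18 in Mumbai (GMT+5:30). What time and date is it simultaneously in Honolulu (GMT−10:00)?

In UTC: 11:10 PM − 5:30 = 5:40 PM on Nov 18.
Honolulu is UTC−10:00: 5:40 PM − 10:00 = 7:40 AM on Nov 18.

7:40 AM on November 18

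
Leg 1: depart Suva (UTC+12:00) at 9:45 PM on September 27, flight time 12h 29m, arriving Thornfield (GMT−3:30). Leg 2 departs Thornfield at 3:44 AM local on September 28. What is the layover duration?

Convert departure to UTC: 9:45 PM − 12:00 = 9:45 AM UTC on Sep 27.
Add 12 hours and 29 minutes flight time → 10:14 PM UTC.
Thornfield is UTC−3:30, so local arrival = 10:14 PM − 3:30 = 6:44 PM on Sep 27.
Layover = 3:44 AM − 6:44 PM (+1 day) = 9 hours.

9 hours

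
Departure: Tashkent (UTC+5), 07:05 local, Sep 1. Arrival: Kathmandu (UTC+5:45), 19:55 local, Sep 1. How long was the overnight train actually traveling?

12 hours 5 minutes

Kathmandu is 0:45 ahead of Tashkent.
Clock-face elapsed time (ignoring zones) is 12 hours 50 minutes.
Actual elapsed = 12 hours 50 minutes − 0:45 = 12 hours 5 minutes.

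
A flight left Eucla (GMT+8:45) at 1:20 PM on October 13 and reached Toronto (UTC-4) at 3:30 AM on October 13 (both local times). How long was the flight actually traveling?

2 hours 55 minutes

Departure in UTC: 1:20 PM − 8:45 = 4:35 AM on Oct 13.
Arrival in UTC: 3:30 AM + 4:00 = 7:30 AM on Oct 13.
Elapsed = 7:30 AM − 4:35 AM = 2 hours 55 minutes.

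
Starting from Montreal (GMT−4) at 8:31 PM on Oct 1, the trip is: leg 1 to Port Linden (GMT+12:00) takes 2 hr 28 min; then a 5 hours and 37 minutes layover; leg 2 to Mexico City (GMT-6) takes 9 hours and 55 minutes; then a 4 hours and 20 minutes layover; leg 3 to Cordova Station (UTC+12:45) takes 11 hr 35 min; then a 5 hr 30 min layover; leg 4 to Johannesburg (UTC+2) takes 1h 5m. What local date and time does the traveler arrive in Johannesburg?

7:01 PM on October 3

Convert departure to UTC: 8:31 PM + 4:00 = 12:31 AM UTC on Oct 2.
Add 2 hours and 28 minutes leg 1 → 2:59 AM UTC.
Add 5 hours and 37 minutes layover in Port Linden → 8:36 AM UTC.
Add 9 hours 55 minutes leg 2 → 6:31 PM UTC.
Add 4 hours 20 minutes layover in Mexico City → 10:51 PM UTC.
Add 11 hours and 35 minutes leg 3 → 10:26 AM UTC (Oct 3).
Add 5 hours and 30 minutes layover in Cordova Station → 3:56 PM UTC.
Add 1 hour and 5 minutes leg 4 → 5:01 PM UTC.
Johannesburg is UTC+2:00, so local arrival = 5:01 PM + 2:00 = 7:01 PM on Oct 3.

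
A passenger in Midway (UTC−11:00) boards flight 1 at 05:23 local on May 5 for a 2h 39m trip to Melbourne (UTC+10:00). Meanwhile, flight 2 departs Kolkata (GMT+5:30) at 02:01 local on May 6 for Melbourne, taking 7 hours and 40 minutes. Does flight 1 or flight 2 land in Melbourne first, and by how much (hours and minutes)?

the first, by 9 hours 9 minutes

Flight 1 in UTC: 05:23 + 11:00 = 16:23 on May 5.
+2 hours 39 minutes → arrive 19:02 UTC on May 5.
Flight 2 in UTC: 02:01 − 5:30 = 20:31 on May 5.
+7 hours 40 minutes → arrive 04:11 UTC on May 6.
Flight 1 lands earlier by 9 hours 9 minutes.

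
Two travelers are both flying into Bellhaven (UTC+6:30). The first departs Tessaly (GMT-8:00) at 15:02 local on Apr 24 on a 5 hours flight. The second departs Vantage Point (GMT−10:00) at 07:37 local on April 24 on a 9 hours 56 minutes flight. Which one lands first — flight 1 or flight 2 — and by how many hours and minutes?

Flight 1 in UTC: 15:02 + 8:00 = 23:02 on Apr 24.
+5 hours → arrive 04:02 UTC on Apr 25.
Flight 2 in UTC: 07:37 + 10:00 = 17:37 on Apr 24.
+9 hours and 56 minutes → arrive 03:33 UTC on Apr 25.
Flight 2 lands earlier by 29 minutes.

the second, by 29 minutes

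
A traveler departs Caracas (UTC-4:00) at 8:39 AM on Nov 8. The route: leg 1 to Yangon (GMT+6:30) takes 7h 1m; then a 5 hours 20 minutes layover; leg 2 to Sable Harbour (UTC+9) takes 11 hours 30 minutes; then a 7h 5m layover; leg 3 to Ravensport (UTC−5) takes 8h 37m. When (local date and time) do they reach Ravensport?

11:12 PM on November 9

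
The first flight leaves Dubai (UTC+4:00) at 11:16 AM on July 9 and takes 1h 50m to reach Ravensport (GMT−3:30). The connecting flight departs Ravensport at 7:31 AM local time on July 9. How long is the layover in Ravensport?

1 hour 55 minutes

Convert departure to UTC: 11:16 AM − 4:00 = 7:16 AM UTC on Jul 9.
Add 1 hour and 50 minutes flight time → 9:06 AM UTC.
Ravensport is UTC−3:30, so local arrival = 9:06 AM − 3:30 = 5:36 AM on Jul 9.
Layover = 7:31 AM − 5:36 AM = 1 hour 55 minutes.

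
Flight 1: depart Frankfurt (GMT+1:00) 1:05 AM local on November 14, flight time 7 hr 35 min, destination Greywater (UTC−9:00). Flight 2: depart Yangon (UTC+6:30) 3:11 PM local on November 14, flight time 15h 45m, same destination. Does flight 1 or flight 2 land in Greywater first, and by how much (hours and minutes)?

Flight 1 in UTC: 1:05 AM − 1:00 = 12:05 AM on Nov 14.
+7 hours 35 minutes → arrive 7:40 AM UTC on Nov 14.
Flight 2 in UTC: 3:11 PM − 6:30 = 8:41 AM on Nov 14.
+15 hours and 45 minutes → arrive 12:26 AM UTC on Nov 15.
Flight 1 lands earlier by 16 hours 46 minutes.

the first, by 16 hours 46 minutes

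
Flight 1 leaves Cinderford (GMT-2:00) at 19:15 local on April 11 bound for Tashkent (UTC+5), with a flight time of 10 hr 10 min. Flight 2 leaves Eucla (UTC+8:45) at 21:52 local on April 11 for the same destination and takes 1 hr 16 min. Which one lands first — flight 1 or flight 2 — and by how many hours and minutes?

the second, by 17 hours 2 minutes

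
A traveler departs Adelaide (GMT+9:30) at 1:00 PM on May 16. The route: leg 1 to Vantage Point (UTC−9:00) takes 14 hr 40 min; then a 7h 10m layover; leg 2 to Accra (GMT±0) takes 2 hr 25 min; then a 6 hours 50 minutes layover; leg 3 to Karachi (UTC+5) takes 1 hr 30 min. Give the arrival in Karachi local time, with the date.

5:05 PM on May 17

Convert departure to UTC: 1:00 PM − 9:30 = 3:30 AM UTC on May 16.
Add 14 hours 40 minutes leg 1 → 6:10 PM UTC.
Add 7 hours and 10 minutes layover in Vantage Point → 1:20 AM UTC (May 17).
Add 2 hours 25 minutes leg 2 → 3:45 AM UTC.
Add 6 hours 50 minutes layover in Accra → 10:35 AM UTC.
Add 1 hour 30 minutes leg 3 → 12:05 PM UTC.
Karachi is UTC+5:00, so local arrival = 12:05 PM + 5:00 = 5:05 PM on May 17.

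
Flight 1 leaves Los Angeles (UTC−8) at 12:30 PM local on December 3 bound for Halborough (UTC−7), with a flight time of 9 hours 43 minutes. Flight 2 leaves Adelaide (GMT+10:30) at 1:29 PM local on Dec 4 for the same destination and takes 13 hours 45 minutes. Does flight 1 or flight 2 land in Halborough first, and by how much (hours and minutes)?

Flight 1 in UTC: 12:30 PM + 8:00 = 8:30 PM on Dec 3.
+9 hours 43 minutes → arrive 6:13 AM UTC on Dec 4.
Flight 2 in UTC: 1:29 PM − 10:30 = 2:59 AM on Dec 4.
+13 hours and 45 minutes → arrive 4:44 PM UTC on Dec 4.
Flight 1 lands earlier by 10 hours 31 minutes.

the first, by 10 hours 31 minutes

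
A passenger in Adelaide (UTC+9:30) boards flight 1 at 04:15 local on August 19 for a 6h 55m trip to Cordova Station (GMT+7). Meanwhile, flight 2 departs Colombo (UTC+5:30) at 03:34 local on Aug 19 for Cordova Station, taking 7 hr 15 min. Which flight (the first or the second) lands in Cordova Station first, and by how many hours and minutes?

the first, by 3 hours 39 minutes

Flight 1 in UTC: 04:15 − 9:30 = 18:45 on Aug 18.
+6 hours and 55 minutes → arrive 01:40 UTC on Aug 19.
Flight 2 in UTC: 03:34 − 5:30 = 22:04 on Aug 18.
+7 hours 15 minutes → arrive 05:19 UTC on Aug 19.
Flight 1 lands earlier by 3 hours 39 minutes.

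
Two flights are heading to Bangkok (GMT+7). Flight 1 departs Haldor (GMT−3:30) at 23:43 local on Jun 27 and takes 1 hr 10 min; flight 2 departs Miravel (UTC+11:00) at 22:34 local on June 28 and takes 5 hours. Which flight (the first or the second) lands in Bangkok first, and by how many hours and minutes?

Flight 1 in UTC: 23:43 + 3:30 = 03:13 on Jun 28.
+1 hour 10 minutes → arrive 04:23 UTC on Jun 28.
Flight 2 in UTC: 22:34 − 11:00 = 11:34 on Jun 28.
+5 hours → arrive 16:34 UTC on Jun 28.
Flight 1 lands earlier by 12 hours 11 minutes.

the first, by 12 hours 11 minutes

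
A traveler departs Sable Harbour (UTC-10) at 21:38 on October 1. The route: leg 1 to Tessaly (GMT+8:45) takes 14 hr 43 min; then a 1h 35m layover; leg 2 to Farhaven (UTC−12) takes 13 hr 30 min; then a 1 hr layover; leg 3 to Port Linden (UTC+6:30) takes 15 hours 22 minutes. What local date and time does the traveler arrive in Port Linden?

Convert departure to UTC: 21:38 + 10:00 = 07:38 UTC on Oct 2.
Add 14 hours and 43 minutes leg 1 → 22:21 UTC.
Add 1 hour and 35 minutes layover in Tessaly → 23:56 UTC.
Add 13 hours 30 minutes leg 2 → 13:26 UTC (Oct 3).
Add 1 hour layover in Farhaven → 14:26 UTC.
Add 15 hours and 22 minutes leg 3 → 05:48 UTC (Oct 4).
Port Linden is UTC+6:30, so local arrival = 05:48 + 6:30 = 12:18 on Oct 4.

12:18 on October 4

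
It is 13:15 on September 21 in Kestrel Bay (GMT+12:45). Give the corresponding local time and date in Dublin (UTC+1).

01:30 on September 21

In UTC: 13:15 − 12:45 = 00:30 on Sep 21.
Dublin is UTC+1:00: 00:30 + 1:00 = 01:30 on Sep 21.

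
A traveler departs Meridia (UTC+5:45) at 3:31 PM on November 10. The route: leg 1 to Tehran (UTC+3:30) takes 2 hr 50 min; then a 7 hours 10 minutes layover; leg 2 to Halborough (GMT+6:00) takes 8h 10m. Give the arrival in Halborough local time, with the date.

9:56 AM on November 11

Convert departure to UTC: 3:31 PM − 5:45 = 9:46 AM UTC on Nov 10.
Add 2 hours 50 minutes leg 1 → 12:36 PM UTC.
Add 7 hours and 10 minutes layover in Tehran → 7:46 PM UTC.
Add 8 hours and 10 minutes leg 2 → 3:56 AM UTC (Nov 11).
Halborough is UTC+6:00, so local arrival = 3:56 AM + 6:00 = 9:56 AM on Nov 11.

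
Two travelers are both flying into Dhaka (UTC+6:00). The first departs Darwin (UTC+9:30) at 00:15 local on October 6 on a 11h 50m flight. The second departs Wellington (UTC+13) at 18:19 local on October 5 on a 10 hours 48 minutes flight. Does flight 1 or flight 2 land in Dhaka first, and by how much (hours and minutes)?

Flight 1 in UTC: 00:15 − 9:30 = 14:45 on Oct 5.
+11 hours 50 minutes → arrive 02:35 UTC on Oct 6.
Flight 2 in UTC: 18:19 − 13:00 = 05:19 on Oct 5.
+10 hours 48 minutes → arrive 16:07 UTC on Oct 5.
Flight 2 lands earlier by 10 hours 28 minutes.

the second, by 10 hours 28 minutes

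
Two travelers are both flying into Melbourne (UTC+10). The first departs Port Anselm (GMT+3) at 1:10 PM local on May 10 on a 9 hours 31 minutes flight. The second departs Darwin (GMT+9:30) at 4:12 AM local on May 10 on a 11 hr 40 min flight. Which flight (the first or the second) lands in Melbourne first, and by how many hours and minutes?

Flight 1 in UTC: 1:10 PM − 3:00 = 10:10 AM on May 10.
+9 hours 31 minutes → arrive 7:41 PM UTC on May 10.
Flight 2 in UTC: 4:12 AM − 9:30 = 6:42 PM on May 9.
+11 hours and 40 minutes → arrive 6:22 AM UTC on May 10.
Flight 2 lands earlier by 13 hours 19 minutes.

the second, by 13 hours 19 minutes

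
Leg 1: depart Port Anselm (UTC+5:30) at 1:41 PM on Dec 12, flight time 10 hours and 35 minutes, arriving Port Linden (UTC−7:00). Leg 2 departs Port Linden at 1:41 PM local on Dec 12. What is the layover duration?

Convert departure to UTC: 1:41 PM − 5:30 = 8:11 AM UTC on Dec 12.
Add 10 hours and 35 minutes flight time → 6:46 PM UTC.
Port Linden is UTC−7:00, so local arrival = 6:46 PM − 7:00 = 11:46 AM on Dec 12.
Layover = 1:41 PM − 11:46 AM = 1 hour 55 minutes.

1 hour 55 minutes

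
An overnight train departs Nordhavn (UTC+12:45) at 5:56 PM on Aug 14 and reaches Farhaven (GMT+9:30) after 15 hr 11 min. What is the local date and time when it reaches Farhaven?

Convert departure to UTC: 5:56 PM − 12:45 = 5:11 AM UTC on Aug 14.
Add 15 hours and 11 minutes travel time → 8:22 PM UTC.
Farhaven is UTC+9:30, so local arrival = 8:22 PM + 9:30 = 5:52 AM on Aug 15.

5:52 AM on August 15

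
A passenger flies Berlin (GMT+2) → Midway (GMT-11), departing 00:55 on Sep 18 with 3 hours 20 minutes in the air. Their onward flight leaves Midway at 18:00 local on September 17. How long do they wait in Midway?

2 hours 45 minutes

Convert departure to UTC: 00:55 − 2:00 = 22:55 UTC on Sep 17.
Add 3 hours and 20 minutes flight time → 02:15 UTC (Sep 18).
Midway is UTC−11:00, so local arrival = 02:15 − 11:00 = 15:15 on Sep 17.
Layover = 18:00 − 15:15 = 2 hours 45 minutes.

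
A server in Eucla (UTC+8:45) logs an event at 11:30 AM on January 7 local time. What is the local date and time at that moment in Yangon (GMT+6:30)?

9:15 AM on January 7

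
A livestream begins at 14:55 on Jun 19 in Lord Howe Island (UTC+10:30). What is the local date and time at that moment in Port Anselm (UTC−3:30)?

In UTC: 14:55 − 10:30 = 04:25 on Jun 19.
Port Anselm is UTC−3:30: 04:25 − 3:30 = 00:55 on Jun 19.

00:55 on Jun 19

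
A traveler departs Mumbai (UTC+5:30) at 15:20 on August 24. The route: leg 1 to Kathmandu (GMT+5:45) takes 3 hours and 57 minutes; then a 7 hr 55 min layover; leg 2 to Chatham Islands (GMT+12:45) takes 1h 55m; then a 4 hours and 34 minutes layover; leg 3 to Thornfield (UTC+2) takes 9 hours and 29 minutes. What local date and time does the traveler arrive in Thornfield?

15:40 on August 25

Convert departure to UTC: 15:20 − 5:30 = 09:50 UTC on Aug 24.
Add 3 hours 57 minutes leg 1 → 13:47 UTC.
Add 7 hours 55 minutes layover in Kathmandu → 21:42 UTC.
Add 1 hour and 55 minutes leg 2 → 23:37 UTC.
Add 4 hours 34 minutes layover in Chatham Islands → 04:11 UTC (Aug 25).
Add 9 hours 29 minutes leg 3 → 13:40 UTC.
Thornfield is UTC+2:00, so local arrival = 13:40 + 2:00 = 15:40 on Aug 25.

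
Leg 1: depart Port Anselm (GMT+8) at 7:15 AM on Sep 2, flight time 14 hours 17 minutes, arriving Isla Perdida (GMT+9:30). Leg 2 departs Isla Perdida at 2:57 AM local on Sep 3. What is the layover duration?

3 hours 55 minutes

Convert departure to UTC: 7:15 AM − 8:00 = 11:15 PM UTC on Sep 1.
Add 14 hours 17 minutes flight time → 1:32 PM UTC (Sep 2).
Isla Perdida is UTC+9:30, so local arrival = 1:32 PM + 9:30 = 11:02 PM on Sep 2.
Layover = 2:57 AM − 11:02 PM (+1 day) = 3 hours 55 minutes.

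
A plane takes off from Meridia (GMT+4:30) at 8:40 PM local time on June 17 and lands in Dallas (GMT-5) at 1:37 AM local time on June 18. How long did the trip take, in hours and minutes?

Departure in UTC: 8:40 PM − 4:30 = 4:10 PM on Jun 17.
Arrival in UTC: 1:37 AM + 5:00 = 6:37 AM on Jun 18.
Elapsed = 6:37 AM − 4:10 PM (+1 day) = 14 hours 27 minutes.

14 hours 27 minutes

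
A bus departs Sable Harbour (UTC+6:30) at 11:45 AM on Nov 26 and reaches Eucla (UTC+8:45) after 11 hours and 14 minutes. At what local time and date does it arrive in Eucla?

1:14 AM on Nov 27

Convert departure to UTC: 11:45 AM − 6:30 = 5:15 AM UTC on Nov 26.
Add 11 hours and 14 minutes travel time → 4:29 PM UTC.
Eucla is UTC+8:45, so local arrival = 4:29 PM + 8:45 = 1:14 AM on Nov 27.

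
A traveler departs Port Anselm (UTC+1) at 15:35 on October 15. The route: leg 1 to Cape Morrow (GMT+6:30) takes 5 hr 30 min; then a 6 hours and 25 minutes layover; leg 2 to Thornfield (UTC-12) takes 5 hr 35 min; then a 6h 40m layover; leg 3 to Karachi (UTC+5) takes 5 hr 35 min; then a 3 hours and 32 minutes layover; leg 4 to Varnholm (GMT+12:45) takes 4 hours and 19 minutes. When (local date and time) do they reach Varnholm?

Convert departure to UTC: 15:35 − 1:00 = 14:35 UTC on Oct 15.
Add 5 hours and 30 minutes leg 1 → 20:05 UTC.
Add 6 hours 25 minutes layover in Cape Morrow → 02:30 UTC (Oct 16).
Add 5 hours and 35 minutes leg 2 → 08:05 UTC.
Add 6 hours and 40 minutes layover in Thornfield → 14:45 UTC.
Add 5 hours 35 minutes leg 3 → 20:20 UTC.
Add 3 hours and 32 minutes layover in Karachi → 23:52 UTC.
Add 4 hours 19 minutes leg 4 → 04:11 UTC (Oct 17).
Varnholm is UTC+12:45, so local arrival = 04:11 + 12:45 = 16:56 on Oct 17.

16:56 on October 17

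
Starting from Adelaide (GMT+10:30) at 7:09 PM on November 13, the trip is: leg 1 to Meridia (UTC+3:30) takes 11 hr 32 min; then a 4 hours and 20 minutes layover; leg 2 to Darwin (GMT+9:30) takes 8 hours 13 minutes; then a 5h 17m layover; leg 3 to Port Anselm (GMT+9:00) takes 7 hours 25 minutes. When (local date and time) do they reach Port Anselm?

Convert departure to UTC: 7:09 PM − 10:30 = 8:39 AM UTC on Nov 13.
Add 11 hours and 32 minutes leg 1 → 8:11 PM UTC.
Add 4 hours and 20 minutes layover in Meridia → 12:31 AM UTC (Nov 14).
Add 8 hours 13 minutes leg 2 → 8:44 AM UTC.
Add 5 hours and 17 minutes layover in Darwin → 2:01 PM UTC.
Add 7 hours and 25 minutes leg 3 → 9:26 PM UTC.
Port Anselm is UTC+9:00, so local arrival = 9:26 PM + 9:00 = 6:26 AM on Nov 15.

6:26 AM on Nov 15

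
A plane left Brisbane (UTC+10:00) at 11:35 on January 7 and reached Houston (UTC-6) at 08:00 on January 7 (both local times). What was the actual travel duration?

Departure in UTC: 11:35 − 10:00 = 01:35 on Jan 7.
Arrival in UTC: 08:00 + 6:00 = 14:00 on Jan 7.
Elapsed = 14:00 − 01:35 = 12 hours 25 minutes.

12 hours 25 minutes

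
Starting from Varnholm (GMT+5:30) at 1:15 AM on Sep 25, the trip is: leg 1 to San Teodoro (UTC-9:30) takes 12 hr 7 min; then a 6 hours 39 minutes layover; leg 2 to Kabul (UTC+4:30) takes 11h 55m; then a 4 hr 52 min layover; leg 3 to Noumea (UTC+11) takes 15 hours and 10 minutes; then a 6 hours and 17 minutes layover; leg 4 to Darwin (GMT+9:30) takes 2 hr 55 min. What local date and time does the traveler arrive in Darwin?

Convert departure to UTC: 1:15 AM − 5:30 = 7:45 PM UTC on Sep 24.
Add 12 hours 7 minutes leg 1 → 7:52 AM UTC (Sep 25).
Add 6 hours and 39 minutes layover in San Teodoro → 2:31 PM UTC.
Add 11 hours and 55 minutes leg 2 → 2:26 AM UTC (Sep 26).
Add 4 hours 52 minutes layover in Kabul → 7:18 AM UTC.
Add 15 hours 10 minutes leg 3 → 10:28 PM UTC.
Add 6 hours and 17 minutes layover in Noumea → 4:45 AM UTC (Sep 27).
Add 2 hours and 55 minutes leg 4 → 7:40 AM UTC.
Darwin is UTC+9:30, so local arrival = 7:40 AM + 9:30 = 5:10 PM on Sep 27.

5:10 PM on September 27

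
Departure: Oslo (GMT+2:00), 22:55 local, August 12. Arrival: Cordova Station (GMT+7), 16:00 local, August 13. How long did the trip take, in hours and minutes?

Departure in UTC: 22:55 − 2:00 = 20:55 on Aug 12.
Arrival in UTC: 16:00 − 7:00 = 09:00 on Aug 13.
Elapsed = 09:00 − 20:55 (+1 day) = 12 hours 5 minutes.

12 hours 5 minutes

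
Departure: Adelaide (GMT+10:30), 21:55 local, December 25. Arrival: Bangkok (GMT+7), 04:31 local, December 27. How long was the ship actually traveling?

Departure in UTC: 21:55 − 10:30 = 11:25 on Dec 25.
Arrival in UTC: 04:31 − 7:00 = 21:31 on Dec 26.
Elapsed = 21:31 − 11:25 (+1 day) = 34 hours 6 minutes.

34 hours 6 minutes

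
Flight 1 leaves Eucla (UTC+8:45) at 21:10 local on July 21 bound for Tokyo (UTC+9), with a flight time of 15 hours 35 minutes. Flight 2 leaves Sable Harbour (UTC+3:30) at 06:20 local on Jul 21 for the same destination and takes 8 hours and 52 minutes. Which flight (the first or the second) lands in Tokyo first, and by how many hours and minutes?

Flight 1 in UTC: 21:10 − 8:45 = 12:25 on Jul 21.
+15 hours 35 minutes → arrive 04:00 UTC on Jul 22.
Flight 2 in UTC: 06:20 − 3:30 = 02:50 on Jul 21.
+8 hours 52 minutes → arrive 11:42 UTC on Jul 21.
Flight 2 lands earlier by 16 hours 18 minutes.

the second, by 16 hours 18 minutes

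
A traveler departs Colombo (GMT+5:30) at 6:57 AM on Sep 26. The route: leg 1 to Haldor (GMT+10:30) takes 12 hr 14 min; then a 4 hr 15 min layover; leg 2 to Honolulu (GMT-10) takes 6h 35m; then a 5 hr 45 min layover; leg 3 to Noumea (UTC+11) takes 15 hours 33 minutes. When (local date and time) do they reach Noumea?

Convert departure to UTC: 6:57 AM − 5:30 = 1:27 AM UTC on Sep 26.
Add 12 hours and 14 minutes leg 1 → 1:41 PM UTC.
Add 4 hours 15 minutes layover in Haldor → 5:56 PM UTC.
Add 6 hours 35 minutes leg 2 → 12:31 AM UTC (Sep 27).
Add 5 hours and 45 minutes layover in Honolulu → 6:16 AM UTC.
Add 15 hours 33 minutes leg 3 → 9:49 PM UTC.
Noumea is UTC+11:00, so local arrival = 9:49 PM + 11:00 = 8:49 AM on Sep 28.

8:49 AM on September 28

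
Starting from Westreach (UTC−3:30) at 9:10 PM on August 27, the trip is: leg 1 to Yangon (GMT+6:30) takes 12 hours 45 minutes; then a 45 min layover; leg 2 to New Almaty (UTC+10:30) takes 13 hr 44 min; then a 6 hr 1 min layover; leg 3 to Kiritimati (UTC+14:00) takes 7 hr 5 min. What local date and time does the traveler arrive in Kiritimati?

Convert departure to UTC: 9:10 PM + 3:30 = 12:40 AM UTC on Aug 28.
Add 12 hours and 45 minutes leg 1 → 1:25 PM UTC.
Add 45 minutes layover in Yangon → 2:10 PM UTC.
Add 13 hours 44 minutes leg 2 → 3:54 AM UTC (Aug 29).
Add 6 hours and 1 minute layover in New Almaty → 9:55 AM UTC.
Add 7 hours and 5 minutes leg 3 → 5:00 PM UTC.
Kiritimati is UTC+14:00, so local arrival = 5:00 PM + 14:00 = 7:00 AM on Aug 30.

7:00 AM on Aug 30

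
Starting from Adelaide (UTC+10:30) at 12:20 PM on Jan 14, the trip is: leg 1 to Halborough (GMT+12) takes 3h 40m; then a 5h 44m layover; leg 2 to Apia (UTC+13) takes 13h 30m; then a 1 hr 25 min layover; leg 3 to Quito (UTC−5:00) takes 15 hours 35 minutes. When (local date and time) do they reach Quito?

12:44 PM on Jan 15

Convert departure to UTC: 12:20 PM − 10:30 = 1:50 AM UTC on Jan 14.
Add 3 hours and 40 minutes leg 1 → 5:30 AM UTC.
Add 5 hours 44 minutes layover in Halborough → 11:14 AM UTC.
Add 13 hours 30 minutes leg 2 → 12:44 AM UTC (Jan 15).
Add 1 hour and 25 minutes layover in Apia → 2:09 AM UTC.
Add 15 hours and 35 minutes leg 3 → 5:44 PM UTC.
Quito is UTC−5:00, so local arrival = 5:44 PM − 5:00 = 12:44 PM on Jan 15.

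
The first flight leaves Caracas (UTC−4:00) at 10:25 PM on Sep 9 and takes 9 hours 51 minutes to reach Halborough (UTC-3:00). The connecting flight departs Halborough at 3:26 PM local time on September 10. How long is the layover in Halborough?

6 hours 10 minutes

Convert departure to UTC: 10:25 PM + 4:00 = 2:25 AM UTC on Sep 10.
Add 9 hours and 51 minutes flight time → 12:16 PM UTC.
Halborough is UTC−3:00, so local arrival = 12:16 PM − 3:00 = 9:16 AM on Sep 10.
Layover = 3:26 PM − 9:16 AM = 6 hours 10 minutes.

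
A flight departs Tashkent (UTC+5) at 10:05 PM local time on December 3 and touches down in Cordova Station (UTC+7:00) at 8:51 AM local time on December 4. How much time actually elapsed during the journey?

8 hours 46 minutes

Departure in UTC: 10:05 PM − 5:00 = 5:05 PM on Dec 3.
Arrival in UTC: 8:51 AM − 7:00 = 1:51 AM on Dec 4.
Elapsed = 1:51 AM − 5:05 PM (+1 day) = 8 hours 46 minutes.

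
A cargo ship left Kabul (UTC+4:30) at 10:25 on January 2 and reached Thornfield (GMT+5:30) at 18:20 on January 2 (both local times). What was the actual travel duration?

Departure in UTC: 10:25 − 4:30 = 05:55 on Jan 2.
Arrival in UTC: 18:20 − 5:30 = 12:50 on Jan 2.
Elapsed = 12:50 − 05:55 = 6 hours 55 minutes.

6 hours 55 minutes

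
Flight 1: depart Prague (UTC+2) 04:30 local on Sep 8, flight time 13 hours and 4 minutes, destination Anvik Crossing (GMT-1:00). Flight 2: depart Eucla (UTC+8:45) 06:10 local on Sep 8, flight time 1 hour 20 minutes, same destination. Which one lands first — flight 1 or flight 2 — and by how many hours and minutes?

Flight 1 in UTC: 04:30 − 2:00 = 02:30 on Sep 8.
+13 hours 4 minutes → arrive 15:34 UTC on Sep 8.
Flight 2 in UTC: 06:10 − 8:45 = 21:25 on Sep 7.
+1 hour 20 minutes → arrive 22:45 UTC on Sep 7.
Flight 2 lands earlier by 16 hours 49 minutes.

the second, by 16 hours 49 minutes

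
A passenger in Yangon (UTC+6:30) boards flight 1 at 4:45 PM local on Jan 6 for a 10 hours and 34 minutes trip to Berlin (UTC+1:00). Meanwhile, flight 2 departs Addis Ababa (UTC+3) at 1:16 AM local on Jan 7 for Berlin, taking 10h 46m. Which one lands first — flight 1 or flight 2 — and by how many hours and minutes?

Flight 1 in UTC: 4:45 PM − 6:30 = 10:15 AM on Jan 6.
+10 hours 34 minutes → arrive 8:49 PM UTC on Jan 6.
Flight 2 in UTC: 1:16 AM − 3:00 = 10:16 PM on Jan 6.
+10 hours and 46 minutes → arrive 9:02 AM UTC on Jan 7.
Flight 1 lands earlier by 12 hours 13 minutes.

the first, by 12 hours 13 minutes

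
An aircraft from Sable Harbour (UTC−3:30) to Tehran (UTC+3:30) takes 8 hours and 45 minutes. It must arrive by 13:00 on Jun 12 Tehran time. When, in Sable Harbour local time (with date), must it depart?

21:15 on June 11

Target arrival in UTC: 13:00 − 3:30 = 09:30 on Jun 12.
Subtract 8 hours 45 minutes → departure 00:45 UTC on Jun 12.
Sable Harbour is UTC−3:30: 00:45 − 3:30 = 21:15 on Jun 11.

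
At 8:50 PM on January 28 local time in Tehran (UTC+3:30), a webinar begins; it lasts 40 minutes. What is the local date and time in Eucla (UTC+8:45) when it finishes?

2:45 AM on January 29

Convert start to UTC: 8:50 PM − 3:30 = 5:20 PM UTC on Jan 28.
Add 40 minutes duration → 6:00 PM UTC.
Eucla is UTC+8:45, so local end time = 6:00 PM + 8:45 = 2:45 AM on Jan 29.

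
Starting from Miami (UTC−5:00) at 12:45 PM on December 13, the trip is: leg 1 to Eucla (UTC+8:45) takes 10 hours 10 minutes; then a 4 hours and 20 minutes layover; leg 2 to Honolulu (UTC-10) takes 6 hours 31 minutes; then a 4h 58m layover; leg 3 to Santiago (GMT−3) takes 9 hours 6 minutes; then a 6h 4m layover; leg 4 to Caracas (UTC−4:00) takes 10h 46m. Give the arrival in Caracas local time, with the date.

5:40 PM on December 15

Convert departure to UTC: 12:45 PM + 5:00 = 5:45 PM UTC on Dec 13.
Add 10 hours and 10 minutes leg 1 → 3:55 AM UTC (Dec 14).
Add 4 hours and 20 minutes layover in Eucla → 8:15 AM UTC.
Add 6 hours and 31 minutes leg 2 → 2:46 PM UTC.
Add 4 hours and 58 minutes layover in Honolulu → 7:44 PM UTC.
Add 9 hours and 6 minutes leg 3 → 4:50 AM UTC (Dec 15).
Add 6 hours and 4 minutes layover in Santiago → 10:54 AM UTC.
Add 10 hours 46 minutes leg 4 → 9:40 PM UTC.
Caracas is UTC−4:00, so local arrival = 9:40 PM − 4:00 = 5:40 PM on Dec 15.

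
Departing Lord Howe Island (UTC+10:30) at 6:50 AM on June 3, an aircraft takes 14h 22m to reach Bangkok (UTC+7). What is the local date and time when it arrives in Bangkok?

5:42 PM on June 3

Convert departure to UTC: 6:50 AM − 10:30 = 8:20 PM UTC on Jun 2.
Add 14 hours and 22 minutes travel time → 10:42 AM UTC (Jun 3).
Bangkok is UTC+7:00, so local arrival = 10:42 AM + 7:00 = 5:42 PM on Jun 3.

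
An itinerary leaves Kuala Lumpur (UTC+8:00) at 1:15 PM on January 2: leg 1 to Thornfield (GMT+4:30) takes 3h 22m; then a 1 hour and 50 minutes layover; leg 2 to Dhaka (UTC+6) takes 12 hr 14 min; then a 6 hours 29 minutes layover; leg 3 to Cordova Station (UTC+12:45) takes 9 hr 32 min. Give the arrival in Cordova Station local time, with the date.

3:27 AM on Jan 4

Convert departure to UTC: 1:15 PM − 8:00 = 5:15 AM UTC on Jan 2.
Add 3 hours 22 minutes leg 1 → 8:37 AM UTC.
Add 1 hour 50 minutes layover in Thornfield → 10:27 AM UTC.
Add 12 hours 14 minutes leg 2 → 10:41 PM UTC.
Add 6 hours 29 minutes layover in Dhaka → 5:10 AM UTC (Jan 3).
Add 9 hours and 32 minutes leg 3 → 2:42 PM UTC.
Cordova Station is UTC+12:45, so local arrival = 2:42 PM + 12:45 = 3:27 AM on Jan 4.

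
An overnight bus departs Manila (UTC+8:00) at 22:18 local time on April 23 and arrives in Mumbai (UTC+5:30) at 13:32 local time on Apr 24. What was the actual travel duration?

Departure in UTC: 22:18 − 8:00 = 14:18 on Apr 23.
Arrival in UTC: 13:32 − 5:30 = 08:02 on Apr 24.
Elapsed = 08:02 − 14:18 (+1 day) = 17 hours 44 minutes.

17 hours 44 minutes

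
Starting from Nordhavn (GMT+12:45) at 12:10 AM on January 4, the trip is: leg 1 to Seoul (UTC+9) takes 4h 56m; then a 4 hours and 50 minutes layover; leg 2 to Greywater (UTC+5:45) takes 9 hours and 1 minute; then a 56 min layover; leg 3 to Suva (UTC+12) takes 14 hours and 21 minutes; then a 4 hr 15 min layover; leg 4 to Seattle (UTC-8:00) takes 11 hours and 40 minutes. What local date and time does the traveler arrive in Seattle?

5:24 AM on January 5

Convert departure to UTC: 12:10 AM − 12:45 = 11:25 AM UTC on Jan 3.
Add 4 hours 56 minutes leg 1 → 4:21 PM UTC.
Add 4 hours and 50 minutes layover in Seoul → 9:11 PM UTC.
Add 9 hours and 1 minute leg 2 → 6:12 AM UTC (Jan 4).
Add 56 minutes layover in Greywater → 7:08 AM UTC.
Add 14 hours and 21 minutes leg 3 → 9:29 PM UTC.
Add 4 hours 15 minutes layover in Suva → 1:44 AM UTC (Jan 5).
Add 11 hours and 40 minutes leg 4 → 1:24 PM UTC.
Seattle is UTC−8:00, so local arrival = 1:24 PM − 8:00 = 5:24 AM on Jan 5.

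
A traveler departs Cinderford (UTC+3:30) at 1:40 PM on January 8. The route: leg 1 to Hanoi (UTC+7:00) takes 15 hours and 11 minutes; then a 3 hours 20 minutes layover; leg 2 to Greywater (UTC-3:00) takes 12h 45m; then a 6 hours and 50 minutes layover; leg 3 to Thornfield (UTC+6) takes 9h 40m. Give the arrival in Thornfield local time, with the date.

Convert departure to UTC: 1:40 PM − 3:30 = 10:10 AM UTC on Jan 8.
Add 15 hours and 11 minutes leg 1 → 1:21 AM UTC (Jan 9).
Add 3 hours 20 minutes layover in Hanoi → 4:41 AM UTC.
Add 12 hours and 45 minutes leg 2 → 5:26 PM UTC.
Add 6 hours 50 minutes layover in Greywater → 12:16 AM UTC (Jan 10).
Add 9 hours and 40 minutes leg 3 → 9:56 AM UTC.
Thornfield is UTC+6:00, so local arrival = 9:56 AM + 6:00 = 3:56 PM on Jan 10.

3:56 PM on Jan 10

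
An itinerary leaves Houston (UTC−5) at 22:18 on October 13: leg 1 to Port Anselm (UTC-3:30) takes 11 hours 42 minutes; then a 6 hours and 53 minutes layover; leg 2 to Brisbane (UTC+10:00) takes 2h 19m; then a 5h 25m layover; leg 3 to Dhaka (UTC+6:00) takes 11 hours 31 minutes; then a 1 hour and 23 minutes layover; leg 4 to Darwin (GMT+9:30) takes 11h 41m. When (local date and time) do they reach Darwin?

15:42 on October 16

Convert departure to UTC: 22:18 + 5:00 = 03:18 UTC on Oct 14.
Add 11 hours 42 minutes leg 1 → 15:00 UTC.
Add 6 hours and 53 minutes layover in Port Anselm → 21:53 UTC.
Add 2 hours 19 minutes leg 2 → 00:12 UTC (Oct 15).
Add 5 hours and 25 minutes layover in Brisbane → 05:37 UTC.
Add 11 hours 31 minutes leg 3 → 17:08 UTC.
Add 1 hour and 23 minutes layover in Dhaka → 18:31 UTC.
Add 11 hours and 41 minutes leg 4 → 06:12 UTC (Oct 16).
Darwin is UTC+9:30, so local arrival = 06:12 + 9:30 = 15:42 on Oct 16.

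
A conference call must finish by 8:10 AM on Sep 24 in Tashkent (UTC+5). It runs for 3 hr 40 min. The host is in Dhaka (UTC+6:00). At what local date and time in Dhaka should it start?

Target end time in UTC: 8:10 AM − 5:00 = 3:10 AM on Sep 24.
Subtract 3 hours 40 minutes → start 11:30 PM UTC on Sep 23.
Dhaka is UTC+6:00: 11:30 PM + 6:00 = 5:30 AM on Sep 24.

5:30 AM on September 24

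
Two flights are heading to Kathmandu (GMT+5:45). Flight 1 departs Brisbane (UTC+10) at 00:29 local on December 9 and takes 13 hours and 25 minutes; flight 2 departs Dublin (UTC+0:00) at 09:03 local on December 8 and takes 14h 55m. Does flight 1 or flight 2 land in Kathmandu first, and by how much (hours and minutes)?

Flight 1 in UTC: 00:29 − 10:00 = 14:29 on Dec 8.
+13 hours and 25 minutes → arrive 03:54 UTC on Dec 9.
Flight 2 departs at 09:03 UTC (Dec 8).
+14 hours 55 minutes → arrive 23:58 UTC on Dec 8.
Flight 2 lands earlier by 3 hours 56 minutes.

the second, by 3 hours 56 minutes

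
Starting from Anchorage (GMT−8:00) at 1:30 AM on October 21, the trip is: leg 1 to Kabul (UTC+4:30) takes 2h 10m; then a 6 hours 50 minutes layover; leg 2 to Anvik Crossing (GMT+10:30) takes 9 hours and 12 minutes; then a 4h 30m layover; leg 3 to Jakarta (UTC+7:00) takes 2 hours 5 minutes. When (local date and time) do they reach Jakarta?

5:17 PM on October 22

Convert departure to UTC: 1:30 AM + 8:00 = 9:30 AM UTC on Oct 21.
Add 2 hours and 10 minutes leg 1 → 11:40 AM UTC.
Add 6 hours 50 minutes layover in Kabul → 6:30 PM UTC.
Add 9 hours and 12 minutes leg 2 → 3:42 AM UTC (Oct 22).
Add 4 hours 30 minutes layover in Anvik Crossing → 8:12 AM UTC.
Add 2 hours 5 minutes leg 3 → 10:17 AM UTC.
Jakarta is UTC+7:00, so local arrival = 10:17 AM + 7:00 = 5:17 PM on Oct 22.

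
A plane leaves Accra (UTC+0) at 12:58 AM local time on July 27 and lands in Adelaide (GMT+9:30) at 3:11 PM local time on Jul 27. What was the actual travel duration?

4 hours 43 minutes

Departure is already UTC: 12:58 AM on Jul 27.
Arrival in UTC: 3:11 PM − 9:30 = 5:41 AM on Jul 27.
Elapsed = 5:41 AM − 12:58 AM = 4 hours 43 minutes.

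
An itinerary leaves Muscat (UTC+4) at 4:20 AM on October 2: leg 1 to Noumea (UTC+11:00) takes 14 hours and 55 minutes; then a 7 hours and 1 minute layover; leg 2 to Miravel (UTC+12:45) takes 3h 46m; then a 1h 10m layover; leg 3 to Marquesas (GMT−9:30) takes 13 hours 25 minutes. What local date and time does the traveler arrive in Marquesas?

Convert departure to UTC: 4:20 AM − 4:00 = 12:20 AM UTC on Oct 2.
Add 14 hours and 55 minutes leg 1 → 3:15 PM UTC.
Add 7 hours 1 minute layover in Noumea → 10:16 PM UTC.
Add 3 hours and 46 minutes leg 2 → 2:02 AM UTC (Oct 3).
Add 1 hour 10 minutes layover in Miravel → 3:12 AM UTC.
Add 13 hours 25 minutes leg 3 → 4:37 PM UTC.
Marquesas is UTC−9:30, so local arrival = 4:37 PM − 9:30 = 7:07 AM on Oct 3.

7:07 AM on Oct 3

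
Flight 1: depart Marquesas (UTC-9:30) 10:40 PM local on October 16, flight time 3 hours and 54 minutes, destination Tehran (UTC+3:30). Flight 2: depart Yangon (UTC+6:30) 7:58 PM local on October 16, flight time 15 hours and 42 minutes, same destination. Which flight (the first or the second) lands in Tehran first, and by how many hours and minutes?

the second, by 6 hours 54 minutes

Flight 1 in UTC: 10:40 PM + 9:30 = 8:10 AM on Oct 17.
+3 hours and 54 minutes → arrive 12:04 PM UTC on Oct 17.
Flight 2 in UTC: 7:58 PM − 6:30 = 1:28 PM on Oct 16.
+15 hours and 42 minutes → arrive 5:10 AM UTC on Oct 17.
Flight 2 lands earlier by 6 hours 54 minutes.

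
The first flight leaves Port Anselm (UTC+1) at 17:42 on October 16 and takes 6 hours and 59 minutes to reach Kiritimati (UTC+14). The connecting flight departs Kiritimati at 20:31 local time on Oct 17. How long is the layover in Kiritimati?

Convert departure to UTC: 17:42 − 1:00 = 16:42 UTC on Oct 16.
Add 6 hours 59 minutes flight time → 23:41 UTC.
Kiritimati is UTC+14:00, so local arrival = 23:41 + 14:00 = 13:41 on Oct 17.
Layover = 20:31 − 13:41 = 6 hours 50 minutes.

6 hours 50 minutes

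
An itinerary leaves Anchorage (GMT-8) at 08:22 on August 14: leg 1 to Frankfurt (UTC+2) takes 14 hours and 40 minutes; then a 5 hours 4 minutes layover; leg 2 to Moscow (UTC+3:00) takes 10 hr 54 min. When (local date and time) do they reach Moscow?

02:00 on August 16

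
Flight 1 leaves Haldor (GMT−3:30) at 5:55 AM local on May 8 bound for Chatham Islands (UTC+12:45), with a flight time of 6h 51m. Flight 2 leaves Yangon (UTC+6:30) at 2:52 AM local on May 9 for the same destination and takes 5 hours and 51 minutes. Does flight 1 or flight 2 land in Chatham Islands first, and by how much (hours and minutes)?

the first, by 9 hours 57 minutes

Flight 1 in UTC: 5:55 AM + 3:30 = 9:25 AM on May 8.
+6 hours 51 minutes → arrive 4:16 PM UTC on May 8.
Flight 2 in UTC: 2:52 AM − 6:30 = 8:22 PM on May 8.
+5 hours 51 minutes → arrive 2:13 AM UTC on May 9.
Flight 1 lands earlier by 9 hours 57 minutes.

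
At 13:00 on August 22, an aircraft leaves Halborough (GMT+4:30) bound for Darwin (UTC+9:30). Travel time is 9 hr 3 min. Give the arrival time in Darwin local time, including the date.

03:03 on August 23

Convert departure to UTC: 13:00 − 4:30 = 08:30 UTC on Aug 22.
Add 9 hours and 3 minutes travel time → 17:33 UTC.
Darwin is UTC+9:30, so local arrival = 17:33 + 9:30 = 03:03 on Aug 23.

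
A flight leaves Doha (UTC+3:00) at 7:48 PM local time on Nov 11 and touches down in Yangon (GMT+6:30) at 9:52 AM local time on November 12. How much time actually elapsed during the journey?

10 hours 34 minutes

Departure in UTC: 7:48 PM − 3:00 = 4:48 PM on Nov 11.
Arrival in UTC: 9:52 AM − 6:30 = 3:22 AM on Nov 12.
Elapsed = 3:22 AM − 4:48 PM (+1 day) = 10 hours 34 minutes.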